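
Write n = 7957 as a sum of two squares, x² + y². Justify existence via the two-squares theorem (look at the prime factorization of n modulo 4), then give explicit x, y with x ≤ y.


Step 1: Factor n = 7957 = 73 · 109.
Step 2: Check the mod-4 condition on each prime factor: 73 ≡ 1 (mod 4), exponent 1; 109 ≡ 1 (mod 4), exponent 1.
All primes ≡ 3 (mod 4) appear to even exponent (or don't appear), so by the two-squares theorem n IS expressible as a sum of two squares.
Step 3: Build a representation. Here n = 73 · 109 is a product of primes ≡ 1 (mod 4). Each prime p ≡ 1 (mod 4) is itself a sum of two squares; find a² by testing p − a² for a perfect square:
  73: 73 − 1² = 72, 73 − 2² = 69, 73 − 3² = 64 = 8² ⇒ 73 = 3² + 8².
  109: 109 − 1² = 108, 109 − 2² = 105, 109 − 3² = 100 = 10² ⇒ 109 = 3² + 10².
  Combine using the Brahmagupta–Fibonacci identity (a² + b²)(c² + d²) = (ac − bd)² + (ad + bc)² = (ac + bd)² + (ad − bc)²:
  73 · 109 = 7957: from (3² + 8²)(3² + 10²), take (3·3 − 8·10, 3·10 + 8·3) = (9 − 80, 30 + 24) = (-71, 54); dropping signs (only squares matter) gives (71, 54); check 71² + 54² = 5041 + 2916 = 7957 ✓.
Step 4: Order so x ≤ y and verify: 54² + 71² = 2916 + 5041 = 7957 = n. ✓

n = 7957 = 54² + 71² (one valid representation with x ≤ y).


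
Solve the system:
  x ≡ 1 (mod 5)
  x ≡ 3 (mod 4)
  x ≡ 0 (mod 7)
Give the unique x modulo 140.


Moduli 5, 4, 7 are pairwise coprime; by CRT there is a unique solution modulo M = 5 · 4 · 7 = 140.
Solve pairwise, accumulating the modulus:
  Start with x ≡ 1 (mod 5).
  Combine with x ≡ 3 (mod 4): since gcd(5, 4) = 1, we get a unique residue mod 20.
    Write x = 1 + 5·t and substitute into x ≡ 3 (mod 4): 5·t ≡ 3 − 1 = 2 (mod 4).
    Reduce coefficients mod 4: 1·t ≡ 2 (mod 4).
    So t ≡ 2 (mod 4).
    Then x = 1 + 5·2 = 11, valid modulo lcm(5, 4) = 20: x ≡ 11 (mod 20).
  Combine with x ≡ 0 (mod 7): since gcd(20, 7) = 1, we get a unique residue mod 140.
    Write x = 11 + 20·t and substitute into x ≡ 0 (mod 7): 20·t ≡ 0 − 11 = -11 (mod 7).
    Reduce coefficients mod 7: 6·t ≡ 3 (mod 7).
    The inverse of 6 mod 7 is 6 (since 6·6 = 36 = 5·7 + 1), so t ≡ 6·3 = 18 ≡ 4 (mod 7).
    Then x = 11 + 20·4 = 91, valid modulo lcm(20, 7) = 140: x ≡ 91 (mod 140).
Verify: 91 mod 5 = 1 ✓, 91 mod 4 = 3 ✓, 91 mod 7 = 0 ✓.

x ≡ 91 (mod 140).


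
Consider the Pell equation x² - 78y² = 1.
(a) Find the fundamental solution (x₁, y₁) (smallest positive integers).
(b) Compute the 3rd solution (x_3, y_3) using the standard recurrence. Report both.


Step 1: Find the fundamental solution (x₁, y₁) of x² - 78y² = 1.
  Expand √78 as a continued fraction. a₀ = ⌊√78⌋ = 8; iterate m_{k+1} = d_k·a_k − m_k, d_{k+1} = (78 − m_{k+1}²)/d_k, a_{k+1} = ⌊(a₀ + m_{k+1})/d_{k+1}⌋ (starting m₀ = 0, d₀ = 1), with convergents p_k = a_k·p_{k-1} + p_{k-2}, q_k = a_k·q_{k-1} + q_{k-2} (p₋₁ = 1, q₋₁ = 0):
  k = 0: a₀ = 8; p₀/q₀ = 8/1; p₀² − 78·q₀² = 64 − 78 = -14.
  k = 1: m = 8, d = 14, a = ⌊(8 + 8)/14⌋ = 1; p/q = (1·8 + 1)/(1·1 + 0) = 9/1; p² − 78·q² = 81 − 78 = 3.
  k = 2: m = 6, d = 3, a = ⌊(8 + 6)/3⌋ = 4; p/q = (4·9 + 8)/(4·1 + 1) = 44/5; p² − 78·q² = 1936 − 1950 = -14.
  k = 3: m = 6, d = 14, a = ⌊(8 + 6)/14⌋ = 1; p/q = (1·44 + 9)/(1·5 + 1) = 53/6; p² − 78·q² = 2809 − 2808 = 1.
  The first convergent with p² − 78·q² = 1 gives the fundamental solution (x₁, y₁) = (53, 6).
Step 2: Apply the recurrence (x_{n+1}, y_{n+1}) = (x₁x_n + 78y₁y_n, x₁y_n + y₁x_n) repeatedly.
  From (x_1, y_1) = (53, 6): x_2 = 53·53 + 78·6·6 = 5617; y_2 = 53·6 + 6·53 = 636.
  From (x_2, y_2) = (5617, 636): x_3 = 53·5617 + 78·6·636 = 595349; y_3 = 53·636 + 6·5617 = 67410.
Step 3: Verify x_3² - 78·y_3² = 354440431801 - 354440431800 = 1 (should be 1). ✓

(x_1, y_1) = (53, 6); (x_3, y_3) = (595349, 67410).


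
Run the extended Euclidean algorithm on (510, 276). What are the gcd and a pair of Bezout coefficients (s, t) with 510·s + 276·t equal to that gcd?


Euclidean algorithm on (510, 276) — divide until remainder is 0:
  510 = 1 · 276 + 234
  276 = 1 · 234 + 42
  234 = 5 · 42 + 24
  42 = 1 · 24 + 18
  24 = 1 · 18 + 6
  18 = 3 · 6 + 0
gcd(510, 276) = 6.
Track Bezout coefficients alongside the remainders: start with r₀ = 510 = a·1 + b·0 (s = 1, t = 0) and r₁ = 276 = a·0 + b·1 (s = 0, t = 1); each new remainder r_{k+1} = r_{k-1} − q_k·r_k inherits s_{k+1} = s_{k-1} − q_k·s_k, t_{k+1} = t_{k-1} − q_k·t_k, so r_k = a·s_k + b·t_k at every step:
  q = 1: r = 234, s = 1 − 1·0 = 1, t = 0 − 1·1 = -1  (check: 510·1 + 276·(-1) = 234)
  q = 1: r = 42, s = 0 − 1·1 = -1, t = 1 − 1·(-1) = 2  (check: 510·(-1) + 276·2 = 42)
  q = 5: r = 24, s = 1 − 5·(-1) = 6, t = -1 − 5·2 = -11  (check: 510·6 + 276·(-11) = 24)
  q = 1: r = 18, s = -1 − 1·6 = -7, t = 2 − 1·(-11) = 13  (check: 510·(-7) + 276·13 = 18)
  q = 1: r = 6, s = 6 − 1·(-7) = 13, t = -11 − 1·13 = -24  (check: 510·13 + 276·(-24) = 6)
The row with r = 6 (the gcd) gives the Bezout coefficients s = 13, t = -24.
Result: 510 · (13) + 276 · (-24) = 6.

gcd(510, 276) = 6; s = 13, t = -24 (check: 510·13 + 276·(-24) = 6).


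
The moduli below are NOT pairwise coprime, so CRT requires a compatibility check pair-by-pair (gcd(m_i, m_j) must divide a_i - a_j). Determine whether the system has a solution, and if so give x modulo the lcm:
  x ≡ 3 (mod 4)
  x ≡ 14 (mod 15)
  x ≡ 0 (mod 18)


Moduli 4, 15, 18 are not pairwise coprime, so CRT works modulo lcm(m_i) when all pairwise compatibility conditions hold.
Pairwise compatibility: gcd(m_i, m_j) must divide a_i - a_j for every pair.
Merge one congruence at a time:
  Start: x ≡ 3 (mod 4).
  Combine with x ≡ 14 (mod 15): gcd(4, 15) = 1; 14 - 3 = 11, which IS divisible by 1, so compatible.
    Write x = 3 + 4·t and substitute into x ≡ 14 (mod 15): 4·t ≡ 14 − 3 = 11 (mod 15).
    The inverse of 4 mod 15 is 4 (since 4·4 = 16 = 1·15 + 1), so t ≡ 4·11 = 44 ≡ 14 (mod 15).
    Then x = 3 + 4·14 = 59, valid modulo lcm(4, 15) = 60: x ≡ 59 (mod 60).
  Combine with x ≡ 0 (mod 18): gcd(60, 18) = 6, and 0 - 59 = -59 is NOT divisible by 6.
    ⇒ system is inconsistent (no integer solution).

No solution (the system is inconsistent).


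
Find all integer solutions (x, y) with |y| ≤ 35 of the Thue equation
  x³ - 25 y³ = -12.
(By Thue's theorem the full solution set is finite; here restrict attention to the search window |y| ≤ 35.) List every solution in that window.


The equation is x³ - 25y³ = -12. For fixed y, x³ = 25·y³ − 12, so a solution requires the RHS to be a perfect cube.
Strategy: iterate y from -35 to 35, compute RHS = 25·y³ − 12, and check whether it is a (positive or negative) perfect cube.
Check small values of y:
  y = 0: RHS = -12 is not a perfect cube.
  y = 1: RHS = 13 is not a perfect cube.
  y = -1: RHS = -37 is not a perfect cube.
  y = 2: RHS = 188 is not a perfect cube.
  y = -2: RHS = -212 is not a perfect cube.
  y = 3: RHS = 663 is not a perfect cube.
  y = -3: RHS = -687 is not a perfect cube.
Continuing the search up to |y| = 35 finds no solutions either.
No (x, y) in the scanned range satisfies the equation.

No integer solutions with |y| ≤ 35.


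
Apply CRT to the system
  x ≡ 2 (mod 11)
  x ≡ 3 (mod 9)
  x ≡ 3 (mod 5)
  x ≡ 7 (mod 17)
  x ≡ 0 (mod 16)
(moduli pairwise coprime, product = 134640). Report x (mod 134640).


Product of moduli M = 11 · 9 · 5 · 17 · 16 = 134640.
Merge one congruence at a time:
  Start: x ≡ 2 (mod 11).
  Combine with x ≡ 3 (mod 9); new modulus lcm = 99.
    Write x = 2 + 11·t and substitute into x ≡ 3 (mod 9): 11·t ≡ 3 − 2 = 1 (mod 9).
    Reduce coefficients mod 9: 2·t ≡ 1 (mod 9).
    The inverse of 2 mod 9 is 5 (since 2·5 = 10 = 1·9 + 1), so t ≡ 5·1 = 5 ≡ 5 (mod 9).
    Then x = 2 + 11·5 = 57, valid modulo lcm(11, 9) = 99: x ≡ 57 (mod 99).
  Combine with x ≡ 3 (mod 5); new modulus lcm = 495.
    Write x = 57 + 99·t and substitute into x ≡ 3 (mod 5): 99·t ≡ 3 − 57 = -54 (mod 5).
    Reduce coefficients mod 5: 4·t ≡ 1 (mod 5).
    The inverse of 4 mod 5 is 4 (since 4·4 = 16 = 3·5 + 1), so t ≡ 4·1 = 4 ≡ 4 (mod 5).
    Then x = 57 + 99·4 = 453, valid modulo lcm(99, 5) = 495: x ≡ 453 (mod 495).
  Combine with x ≡ 7 (mod 17); new modulus lcm = 8415.
    Write x = 453 + 495·t and substitute into x ≡ 7 (mod 17): 495·t ≡ 7 − 453 = -446 (mod 17).
    Reduce coefficients mod 17: 2·t ≡ 13 (mod 17).
    The inverse of 2 mod 17 is 9 (since 2·9 = 18 = 1·17 + 1), so t ≡ 9·13 = 117 ≡ 15 (mod 17).
    Then x = 453 + 495·15 = 7878, valid modulo lcm(495, 17) = 8415: x ≡ 7878 (mod 8415).
  Combine with x ≡ 0 (mod 16); new modulus lcm = 134640.
    Write x = 7878 + 8415·t and substitute into x ≡ 0 (mod 16): 8415·t ≡ 0 − 7878 = -7878 (mod 16).
    Reduce coefficients mod 16: 15·t ≡ 10 (mod 16).
    The inverse of 15 mod 16 is 15 (since 15·15 = 225 = 14·16 + 1), so t ≡ 15·10 = 150 ≡ 6 (mod 16).
    Then x = 7878 + 8415·6 = 58368, valid modulo lcm(8415, 16) = 134640: x ≡ 58368 (mod 134640).
Verify against each original: 58368 mod 11 = 2, 58368 mod 9 = 3, 58368 mod 5 = 3, 58368 mod 17 = 7, 58368 mod 16 = 0.

x ≡ 58368 (mod 134640).


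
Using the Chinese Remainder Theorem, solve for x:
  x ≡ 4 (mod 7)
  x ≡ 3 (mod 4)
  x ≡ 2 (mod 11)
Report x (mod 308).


Moduli 7, 4, 11 are pairwise coprime; by CRT there is a unique solution modulo M = 7 · 4 · 11 = 308.
Solve pairwise, accumulating the modulus:
  Start with x ≡ 4 (mod 7).
  Combine with x ≡ 3 (mod 4): since gcd(7, 4) = 1, we get a unique residue mod 28.
    Write x = 4 + 7·t and substitute into x ≡ 3 (mod 4): 7·t ≡ 3 − 4 = -1 (mod 4).
    Reduce coefficients mod 4: 3·t ≡ 3 (mod 4).
    The inverse of 3 mod 4 is 3 (since 3·3 = 9 = 2·4 + 1), so t ≡ 3·3 = 9 ≡ 1 (mod 4).
    Then x = 4 + 7·1 = 11, valid modulo lcm(7, 4) = 28: x ≡ 11 (mod 28).
  Combine with x ≡ 2 (mod 11): since gcd(28, 11) = 1, we get a unique residue mod 308.
    Write x = 11 + 28·t and substitute into x ≡ 2 (mod 11): 28·t ≡ 2 − 11 = -9 (mod 11).
    Reduce coefficients mod 11: 6·t ≡ 2 (mod 11).
    The inverse of 6 mod 11 is 2 (since 6·2 = 12 = 1·11 + 1), so t ≡ 2·2 = 4 ≡ 4 (mod 11).
    Then x = 11 + 28·4 = 123, valid modulo lcm(28, 11) = 308: x ≡ 123 (mod 308).
Verify: 123 mod 7 = 4 ✓, 123 mod 4 = 3 ✓, 123 mod 11 = 2 ✓.

x ≡ 123 (mod 308).


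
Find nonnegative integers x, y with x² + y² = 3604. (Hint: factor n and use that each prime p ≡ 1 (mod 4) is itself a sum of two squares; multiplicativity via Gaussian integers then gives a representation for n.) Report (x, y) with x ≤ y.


Step 1: Factor n = 3604 = 2^2 · 17 · 53.
Step 2: Check the mod-4 condition on each prime factor: 2 = 2 (special); 17 ≡ 1 (mod 4), exponent 1; 53 ≡ 1 (mod 4), exponent 1.
All primes ≡ 3 (mod 4) appear to even exponent (or don't appear), so by the two-squares theorem n IS expressible as a sum of two squares.
Step 3: Build a representation. Group n = k² · m with k = 2 and m = 17 · 53 = 901 (a product of primes ≡ 1 (mod 4)); a representation of m scales to one of n via (k·x)² + (k·y)² = k²(x² + y²). Each prime p ≡ 1 (mod 4) is itself a sum of two squares; find a² by testing p − a² for a perfect square:
  17: 17 − 1² = 16 = 4² ⇒ 17 = 1² + 4².
  53: 53 − 1² = 52, 53 − 2² = 49 = 7² ⇒ 53 = 2² + 7².
  Combine using the Brahmagupta–Fibonacci identity (a² + b²)(c² + d²) = (ac − bd)² + (ad + bc)² = (ac + bd)² + (ad − bc)²:
  17 · 53 = 901: from (1² + 4²)(2² + 7²), take (1·2 − 4·7, 1·7 + 4·2) = (2 − 28, 7 + 8) = (-26, 15); dropping signs (only squares matter) gives (26, 15); check 26² + 15² = 676 + 225 = 901 ✓.
  Scale by k = 2: (2·26, 2·15) = (52, 30).
Step 4: Order so x ≤ y and verify: 30² + 52² = 900 + 2704 = 3604 = n. ✓

n = 3604 = 30² + 52² (one valid representation with x ≤ y).


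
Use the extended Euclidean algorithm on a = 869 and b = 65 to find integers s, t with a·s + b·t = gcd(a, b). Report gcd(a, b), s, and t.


Euclidean algorithm on (869, 65) — divide until remainder is 0:
  869 = 13 · 65 + 24
  65 = 2 · 24 + 17
  24 = 1 · 17 + 7
  17 = 2 · 7 + 3
  7 = 2 · 3 + 1
  3 = 3 · 1 + 0
gcd(869, 65) = 1.
Track Bezout coefficients alongside the remainders: start with r₀ = 869 = a·1 + b·0 (s = 1, t = 0) and r₁ = 65 = a·0 + b·1 (s = 0, t = 1); each new remainder r_{k+1} = r_{k-1} − q_k·r_k inherits s_{k+1} = s_{k-1} − q_k·s_k, t_{k+1} = t_{k-1} − q_k·t_k, so r_k = a·s_k + b·t_k at every step:
  q = 13: r = 24, s = 1 − 13·0 = 1, t = 0 − 13·1 = -13  (check: 869·1 + 65·(-13) = 24)
  q = 2: r = 17, s = 0 − 2·1 = -2, t = 1 − 2·(-13) = 27  (check: 869·(-2) + 65·27 = 17)
  q = 1: r = 7, s = 1 − 1·(-2) = 3, t = -13 − 1·27 = -40  (check: 869·3 + 65·(-40) = 7)
  q = 2: r = 3, s = -2 − 2·3 = -8, t = 27 − 2·(-40) = 107  (check: 869·(-8) + 65·107 = 3)
  q = 2: r = 1, s = 3 − 2·(-8) = 19, t = -40 − 2·107 = -254  (check: 869·19 + 65·(-254) = 1)
The row with r = 1 (the gcd) gives the Bezout coefficients s = 19, t = -254.
Result: 869 · (19) + 65 · (-254) = 1.

gcd(869, 65) = 1; s = 19, t = -254 (check: 869·19 + 65·(-254) = 1).


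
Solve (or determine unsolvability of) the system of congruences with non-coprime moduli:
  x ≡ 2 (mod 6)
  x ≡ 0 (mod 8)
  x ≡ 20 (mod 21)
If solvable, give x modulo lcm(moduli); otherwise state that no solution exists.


Moduli 6, 8, 21 are not pairwise coprime, so CRT works modulo lcm(m_i) when all pairwise compatibility conditions hold.
Pairwise compatibility: gcd(m_i, m_j) must divide a_i - a_j for every pair.
Merge one congruence at a time:
  Start: x ≡ 2 (mod 6).
  Combine with x ≡ 0 (mod 8): gcd(6, 8) = 2; 0 - 2 = -2, which IS divisible by 2, so compatible.
    Write x = 2 + 6·t and substitute into x ≡ 0 (mod 8): 6·t ≡ 0 − 2 = -2 (mod 8).
    Divide the congruence (and modulus) by g = 2: 3·t ≡ -1 (mod 4).
    Reduce coefficients mod 4: 3·t ≡ 3 (mod 4).
    The inverse of 3 mod 4 is 3 (since 3·3 = 9 = 2·4 + 1), so t ≡ 3·3 = 9 ≡ 1 (mod 4).
    Then x = 2 + 6·1 = 8, valid modulo lcm(6, 8) = 24: x ≡ 8 (mod 24).
  Combine with x ≡ 20 (mod 21): gcd(24, 21) = 3; 20 - 8 = 12, which IS divisible by 3, so compatible.
    Write x = 8 + 24·t and substitute into x ≡ 20 (mod 21): 24·t ≡ 20 − 8 = 12 (mod 21).
    Divide the congruence (and modulus) by g = 3: 8·t ≡ 4 (mod 7).
    Reduce coefficients mod 7: 1·t ≡ 4 (mod 7).
    So t ≡ 4 (mod 7).
    Then x = 8 + 24·4 = 104, valid modulo lcm(24, 21) = 168: x ≡ 104 (mod 168).
Verify: 104 mod 6 = 2, 104 mod 8 = 0, 104 mod 21 = 20.

x ≡ 104 (mod 168).


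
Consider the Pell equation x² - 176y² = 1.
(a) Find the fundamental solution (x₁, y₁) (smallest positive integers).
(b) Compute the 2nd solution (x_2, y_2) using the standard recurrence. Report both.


Step 1: Find the fundamental solution (x₁, y₁) of x² - 176y² = 1.
  Expand √176 as a continued fraction. a₀ = ⌊√176⌋ = 13; iterate m_{k+1} = d_k·a_k − m_k, d_{k+1} = (176 − m_{k+1}²)/d_k, a_{k+1} = ⌊(a₀ + m_{k+1})/d_{k+1}⌋ (starting m₀ = 0, d₀ = 1), with convergents p_k = a_k·p_{k-1} + p_{k-2}, q_k = a_k·q_{k-1} + q_{k-2} (p₋₁ = 1, q₋₁ = 0):
  k = 0: a₀ = 13; p₀/q₀ = 13/1; p₀² − 176·q₀² = 169 − 176 = -7.
  k = 1: m = 13, d = 7, a = ⌊(13 + 13)/7⌋ = 3; p/q = (3·13 + 1)/(3·1 + 0) = 40/3; p² − 176·q² = 1600 − 1584 = 16.
  k = 2: m = 8, d = 16, a = ⌊(13 + 8)/16⌋ = 1; p/q = (1·40 + 13)/(1·3 + 1) = 53/4; p² − 176·q² = 2809 − 2816 = -7.
  k = 3: m = 8, d = 7, a = ⌊(13 + 8)/7⌋ = 3; p/q = (3·53 + 40)/(3·4 + 3) = 199/15; p² − 176·q² = 39601 − 39600 = 1.
  The first convergent with p² − 176·q² = 1 gives the fundamental solution (x₁, y₁) = (199, 15).
Step 2: Apply the recurrence (x_{n+1}, y_{n+1}) = (x₁x_n + 176y₁y_n, x₁y_n + y₁x_n) repeatedly.
  From (x_1, y_1) = (199, 15): x_2 = 199·199 + 176·15·15 = 79201; y_2 = 199·15 + 15·199 = 5970.
Step 3: Verify x_2² - 176·y_2² = 6272798401 - 6272798400 = 1 (should be 1). ✓

(x_1, y_1) = (199, 15); (x_2, y_2) = (79201, 5970).


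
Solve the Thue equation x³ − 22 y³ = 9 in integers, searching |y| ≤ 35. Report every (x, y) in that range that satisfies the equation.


The equation is x³ - 22y³ = 9. For fixed y, x³ = 22·y³ + 9, so a solution requires the RHS to be a perfect cube.
Strategy: iterate y from -35 to 35, compute RHS = 22·y³ + 9, and check whether it is a (positive or negative) perfect cube.
Check small values of y:
  y = 0: RHS = 9 is not a perfect cube.
  y = 1: RHS = 31 is not a perfect cube.
  y = -1: RHS = -13 is not a perfect cube.
  y = 2: RHS = 185 is not a perfect cube.
  y = -2: RHS = -167 is not a perfect cube.
  y = 3: RHS = 603 is not a perfect cube.
  y = -3: RHS = -585 is not a perfect cube.
Continuing the search up to |y| = 35 finds no solutions either.
No (x, y) in the scanned range satisfies the equation.

No integer solutions with |y| ≤ 35.


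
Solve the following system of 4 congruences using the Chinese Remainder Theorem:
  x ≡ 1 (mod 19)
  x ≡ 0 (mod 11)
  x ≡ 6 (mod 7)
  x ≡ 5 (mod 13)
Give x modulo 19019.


Product of moduli M = 19 · 11 · 7 · 13 = 19019.
Merge one congruence at a time:
  Start: x ≡ 1 (mod 19).
  Combine with x ≡ 0 (mod 11); new modulus lcm = 209.
    Write x = 1 + 19·t and substitute into x ≡ 0 (mod 11): 19·t ≡ 0 − 1 = -1 (mod 11).
    Reduce coefficients mod 11: 8·t ≡ 10 (mod 11).
    The inverse of 8 mod 11 is 7 (since 8·7 = 56 = 5·11 + 1), so t ≡ 7·10 = 70 ≡ 4 (mod 11).
    Then x = 1 + 19·4 = 77, valid modulo lcm(19, 11) = 209: x ≡ 77 (mod 209).
  Combine with x ≡ 6 (mod 7); new modulus lcm = 1463.
    Write x = 77 + 209·t and substitute into x ≡ 6 (mod 7): 209·t ≡ 6 − 77 = -71 (mod 7).
    Reduce coefficients mod 7: 6·t ≡ 6 (mod 7).
    The inverse of 6 mod 7 is 6 (since 6·6 = 36 = 5·7 + 1), so t ≡ 6·6 = 36 ≡ 1 (mod 7).
    Then x = 77 + 209·1 = 286, valid modulo lcm(209, 7) = 1463: x ≡ 286 (mod 1463).
  Combine with x ≡ 5 (mod 13); new modulus lcm = 19019.
    Write x = 286 + 1463·t and substitute into x ≡ 5 (mod 13): 1463·t ≡ 5 − 286 = -281 (mod 13).
    Reduce coefficients mod 13: 7·t ≡ 5 (mod 13).
    The inverse of 7 mod 13 is 2 (since 7·2 = 14 = 1·13 + 1), so t ≡ 2·5 = 10 ≡ 10 (mod 13).
    Then x = 286 + 1463·10 = 14916, valid modulo lcm(1463, 13) = 19019: x ≡ 14916 (mod 19019).
Verify against each original: 14916 mod 19 = 1, 14916 mod 11 = 0, 14916 mod 7 = 6, 14916 mod 13 = 5.

x ≡ 14916 (mod 19019).


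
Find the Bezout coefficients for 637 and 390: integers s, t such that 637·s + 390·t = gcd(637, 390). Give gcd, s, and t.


Euclidean algorithm on (637, 390) — divide until remainder is 0:
  637 = 1 · 390 + 247
  390 = 1 · 247 + 143
  247 = 1 · 143 + 104
  143 = 1 · 104 + 39
  104 = 2 · 39 + 26
  39 = 1 · 26 + 13
  26 = 2 · 13 + 0
gcd(637, 390) = 13.
Track Bezout coefficients alongside the remainders: start with r₀ = 637 = a·1 + b·0 (s = 1, t = 0) and r₁ = 390 = a·0 + b·1 (s = 0, t = 1); each new remainder r_{k+1} = r_{k-1} − q_k·r_k inherits s_{k+1} = s_{k-1} − q_k·s_k, t_{k+1} = t_{k-1} − q_k·t_k, so r_k = a·s_k + b·t_k at every step:
  q = 1: r = 247, s = 1 − 1·0 = 1, t = 0 − 1·1 = -1  (check: 637·1 + 390·(-1) = 247)
  q = 1: r = 143, s = 0 − 1·1 = -1, t = 1 − 1·(-1) = 2  (check: 637·(-1) + 390·2 = 143)
  q = 1: r = 104, s = 1 − 1·(-1) = 2, t = -1 − 1·2 = -3  (check: 637·2 + 390·(-3) = 104)
  q = 1: r = 39, s = -1 − 1·2 = -3, t = 2 − 1·(-3) = 5  (check: 637·(-3) + 390·5 = 39)
  q = 2: r = 26, s = 2 − 2·(-3) = 8, t = -3 − 2·5 = -13  (check: 637·8 + 390·(-13) = 26)
  q = 1: r = 13, s = -3 − 1·8 = -11, t = 5 − 1·(-13) = 18  (check: 637·(-11) + 390·18 = 13)
The row with r = 13 (the gcd) gives the Bezout coefficients s = -11, t = 18.
Result: 637 · (-11) + 390 · (18) = 13.

gcd(637, 390) = 13; s = -11, t = 18 (check: 637·(-11) + 390·18 = 13).


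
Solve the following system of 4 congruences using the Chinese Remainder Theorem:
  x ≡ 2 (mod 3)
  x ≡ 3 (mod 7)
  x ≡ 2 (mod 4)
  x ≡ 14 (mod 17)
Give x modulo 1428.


Product of moduli M = 3 · 7 · 4 · 17 = 1428.
Merge one congruence at a time:
  Start: x ≡ 2 (mod 3).
  Combine with x ≡ 3 (mod 7); new modulus lcm = 21.
    Write x = 2 + 3·t and substitute into x ≡ 3 (mod 7): 3·t ≡ 3 − 2 = 1 (mod 7).
    The inverse of 3 mod 7 is 5 (since 3·5 = 15 = 2·7 + 1), so t ≡ 5·1 = 5 ≡ 5 (mod 7).
    Then x = 2 + 3·5 = 17, valid modulo lcm(3, 7) = 21: x ≡ 17 (mod 21).
  Combine with x ≡ 2 (mod 4); new modulus lcm = 84.
    Write x = 17 + 21·t and substitute into x ≡ 2 (mod 4): 21·t ≡ 2 − 17 = -15 (mod 4).
    Reduce coefficients mod 4: 1·t ≡ 1 (mod 4).
    So t ≡ 1 (mod 4).
    Then x = 17 + 21·1 = 38, valid modulo lcm(21, 4) = 84: x ≡ 38 (mod 84).
  Combine with x ≡ 14 (mod 17); new modulus lcm = 1428.
    Write x = 38 + 84·t and substitute into x ≡ 14 (mod 17): 84·t ≡ 14 − 38 = -24 (mod 17).
    Reduce coefficients mod 17: 16·t ≡ 10 (mod 17).
    The inverse of 16 mod 17 is 16 (since 16·16 = 256 = 15·17 + 1), so t ≡ 16·10 = 160 ≡ 7 (mod 17).
    Then x = 38 + 84·7 = 626, valid modulo lcm(84, 17) = 1428: x ≡ 626 (mod 1428).
Verify against each original: 626 mod 3 = 2, 626 mod 7 = 3, 626 mod 4 = 2, 626 mod 17 = 14.

x ≡ 626 (mod 1428).


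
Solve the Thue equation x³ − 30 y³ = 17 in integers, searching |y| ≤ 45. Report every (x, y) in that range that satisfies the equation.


The equation is x³ - 30y³ = 17. For fixed y, x³ = 30·y³ + 17, so a solution requires the RHS to be a perfect cube.
Strategy: iterate y from -45 to 45, compute RHS = 30·y³ + 17, and check whether it is a (positive or negative) perfect cube.
Check small values of y:
  y = 0: RHS = 17 is not a perfect cube.
  y = 1: RHS = 47 is not a perfect cube.
  y = -1: RHS = -13 is not a perfect cube.
  y = 2: RHS = 257 is not a perfect cube.
  y = -2: RHS = -223 is not a perfect cube.
  y = 3: RHS = 827 is not a perfect cube.
  y = -3: RHS = -793 is not a perfect cube.
Continuing the search up to |y| = 45 finds no solutions either.
No (x, y) in the scanned range satisfies the equation.

No integer solutions with |y| ≤ 45.


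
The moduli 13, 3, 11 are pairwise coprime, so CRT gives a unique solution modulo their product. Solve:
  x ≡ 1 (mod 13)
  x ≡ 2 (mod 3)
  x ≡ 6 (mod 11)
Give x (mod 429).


Moduli 13, 3, 11 are pairwise coprime; by CRT there is a unique solution modulo M = 13 · 3 · 11 = 429.
Solve pairwise, accumulating the modulus:
  Start with x ≡ 1 (mod 13).
  Combine with x ≡ 2 (mod 3): since gcd(13, 3) = 1, we get a unique residue mod 39.
    Write x = 1 + 13·t and substitute into x ≡ 2 (mod 3): 13·t ≡ 2 − 1 = 1 (mod 3).
    Reduce coefficients mod 3: 1·t ≡ 1 (mod 3).
    So t ≡ 1 (mod 3).
    Then x = 1 + 13·1 = 14, valid modulo lcm(13, 3) = 39: x ≡ 14 (mod 39).
  Combine with x ≡ 6 (mod 11): since gcd(39, 11) = 1, we get a unique residue mod 429.
    Write x = 14 + 39·t and substitute into x ≡ 6 (mod 11): 39·t ≡ 6 − 14 = -8 (mod 11).
    Reduce coefficients mod 11: 6·t ≡ 3 (mod 11).
    The inverse of 6 mod 11 is 2 (since 6·2 = 12 = 1·11 + 1), so t ≡ 2·3 = 6 ≡ 6 (mod 11).
    Then x = 14 + 39·6 = 248, valid modulo lcm(39, 11) = 429: x ≡ 248 (mod 429).
Verify: 248 mod 13 = 1 ✓, 248 mod 3 = 2 ✓, 248 mod 11 = 6 ✓.

x ≡ 248 (mod 429).


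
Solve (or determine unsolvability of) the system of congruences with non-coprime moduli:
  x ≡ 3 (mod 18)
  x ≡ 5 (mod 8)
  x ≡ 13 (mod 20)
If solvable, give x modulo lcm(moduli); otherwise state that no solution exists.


Moduli 18, 8, 20 are not pairwise coprime, so CRT works modulo lcm(m_i) when all pairwise compatibility conditions hold.
Pairwise compatibility: gcd(m_i, m_j) must divide a_i - a_j for every pair.
Merge one congruence at a time:
  Start: x ≡ 3 (mod 18).
  Combine with x ≡ 5 (mod 8): gcd(18, 8) = 2; 5 - 3 = 2, which IS divisible by 2, so compatible.
    Write x = 3 + 18·t and substitute into x ≡ 5 (mod 8): 18·t ≡ 5 − 3 = 2 (mod 8).
    Divide the congruence (and modulus) by g = 2: 9·t ≡ 1 (mod 4).
    Reduce coefficients mod 4: 1·t ≡ 1 (mod 4).
    So t ≡ 1 (mod 4).
    Then x = 3 + 18·1 = 21, valid modulo lcm(18, 8) = 72: x ≡ 21 (mod 72).
  Combine with x ≡ 13 (mod 20): gcd(72, 20) = 4; 13 - 21 = -8, which IS divisible by 4, so compatible.
    Write x = 21 + 72·t and substitute into x ≡ 13 (mod 20): 72·t ≡ 13 − 21 = -8 (mod 20).
    Divide the congruence (and modulus) by g = 4: 18·t ≡ -2 (mod 5).
    Reduce coefficients mod 5: 3·t ≡ 3 (mod 5).
    The inverse of 3 mod 5 is 2 (since 3·2 = 6 = 1·5 + 1), so t ≡ 2·3 = 6 ≡ 1 (mod 5).
    Then x = 21 + 72·1 = 93, valid modulo lcm(72, 20) = 360: x ≡ 93 (mod 360).
Verify: 93 mod 18 = 3, 93 mod 8 = 5, 93 mod 20 = 13.

x ≡ 93 (mod 360).


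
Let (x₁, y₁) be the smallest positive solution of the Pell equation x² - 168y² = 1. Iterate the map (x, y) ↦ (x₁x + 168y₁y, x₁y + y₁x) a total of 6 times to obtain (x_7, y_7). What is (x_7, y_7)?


Step 1: Find the fundamental solution (x₁, y₁) of x² - 168y² = 1.
  Expand √168 as a continued fraction. a₀ = ⌊√168⌋ = 12; iterate m_{k+1} = d_k·a_k − m_k, d_{k+1} = (168 − m_{k+1}²)/d_k, a_{k+1} = ⌊(a₀ + m_{k+1})/d_{k+1}⌋ (starting m₀ = 0, d₀ = 1), with convergents p_k = a_k·p_{k-1} + p_{k-2}, q_k = a_k·q_{k-1} + q_{k-2} (p₋₁ = 1, q₋₁ = 0):
  k = 0: a₀ = 12; p₀/q₀ = 12/1; p₀² − 168·q₀² = 144 − 168 = -24.
  k = 1: m = 12, d = 24, a = ⌊(12 + 12)/24⌋ = 1; p/q = (1·12 + 1)/(1·1 + 0) = 13/1; p² − 168·q² = 169 − 168 = 1.
  The first convergent with p² − 168·q² = 1 gives the fundamental solution (x₁, y₁) = (13, 1).
Step 2: Apply the recurrence (x_{n+1}, y_{n+1}) = (x₁x_n + 168y₁y_n, x₁y_n + y₁x_n) repeatedly.
  From (x_1, y_1) = (13, 1): x_2 = 13·13 + 168·1·1 = 337; y_2 = 13·1 + 1·13 = 26.
  From (x_2, y_2) = (337, 26): x_3 = 13·337 + 168·1·26 = 8749; y_3 = 13·26 + 1·337 = 675.
  From (x_3, y_3) = (8749, 675): x_4 = 13·8749 + 168·1·675 = 227137; y_4 = 13·675 + 1·8749 = 17524.
  From (x_4, y_4) = (227137, 17524): x_5 = 13·227137 + 168·1·17524 = 5896813; y_5 = 13·17524 + 1·227137 = 454949.
  From (x_5, y_5) = (5896813, 454949): x_6 = 13·5896813 + 168·1·454949 = 153090001; y_6 = 13·454949 + 1·5896813 = 11811150.
  From (x_6, y_6) = (153090001, 11811150): x_7 = 13·153090001 + 168·1·11811150 = 3974443213; y_7 = 13·11811150 + 1·153090001 = 306634951.
Step 3: Verify x_7² - 168·y_7² = 15796198853361763369 - 15796198853361763368 = 1 (should be 1). ✓

(x_1, y_1) = (13, 1); (x_7, y_7) = (3974443213, 306634951).


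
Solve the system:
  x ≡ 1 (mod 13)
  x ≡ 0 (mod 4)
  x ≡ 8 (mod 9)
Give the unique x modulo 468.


Moduli 13, 4, 9 are pairwise coprime; by CRT there is a unique solution modulo M = 13 · 4 · 9 = 468.
Solve pairwise, accumulating the modulus:
  Start with x ≡ 1 (mod 13).
  Combine with x ≡ 0 (mod 4): since gcd(13, 4) = 1, we get a unique residue mod 52.
    Write x = 1 + 13·t and substitute into x ≡ 0 (mod 4): 13·t ≡ 0 − 1 = -1 (mod 4).
    Reduce coefficients mod 4: 1·t ≡ 3 (mod 4).
    So t ≡ 3 (mod 4).
    Then x = 1 + 13·3 = 40, valid modulo lcm(13, 4) = 52: x ≡ 40 (mod 52).
  Combine with x ≡ 8 (mod 9): since gcd(52, 9) = 1, we get a unique residue mod 468.
    Write x = 40 + 52·t and substitute into x ≡ 8 (mod 9): 52·t ≡ 8 − 40 = -32 (mod 9).
    Reduce coefficients mod 9: 7·t ≡ 4 (mod 9).
    The inverse of 7 mod 9 is 4 (since 7·4 = 28 = 3·9 + 1), so t ≡ 4·4 = 16 ≡ 7 (mod 9).
    Then x = 40 + 52·7 = 404, valid modulo lcm(52, 9) = 468: x ≡ 404 (mod 468).
Verify: 404 mod 13 = 1 ✓, 404 mod 4 = 0 ✓, 404 mod 9 = 8 ✓.

x ≡ 404 (mod 468).


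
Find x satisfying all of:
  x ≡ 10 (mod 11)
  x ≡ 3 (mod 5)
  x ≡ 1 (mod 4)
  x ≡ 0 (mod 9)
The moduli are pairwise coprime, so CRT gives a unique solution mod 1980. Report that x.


Product of moduli M = 11 · 5 · 4 · 9 = 1980.
Merge one congruence at a time:
  Start: x ≡ 10 (mod 11).
  Combine with x ≡ 3 (mod 5); new modulus lcm = 55.
    Write x = 10 + 11·t and substitute into x ≡ 3 (mod 5): 11·t ≡ 3 − 10 = -7 (mod 5).
    Reduce coefficients mod 5: 1·t ≡ 3 (mod 5).
    So t ≡ 3 (mod 5).
    Then x = 10 + 11·3 = 43, valid modulo lcm(11, 5) = 55: x ≡ 43 (mod 55).
  Combine with x ≡ 1 (mod 4); new modulus lcm = 220.
    Write x = 43 + 55·t and substitute into x ≡ 1 (mod 4): 55·t ≡ 1 − 43 = -42 (mod 4).
    Reduce coefficients mod 4: 3·t ≡ 2 (mod 4).
    The inverse of 3 mod 4 is 3 (since 3·3 = 9 = 2·4 + 1), so t ≡ 3·2 = 6 ≡ 2 (mod 4).
    Then x = 43 + 55·2 = 153, valid modulo lcm(55, 4) = 220: x ≡ 153 (mod 220).
  Combine with x ≡ 0 (mod 9); new modulus lcm = 1980.
    Write x = 153 + 220·t and substitute into x ≡ 0 (mod 9): 220·t ≡ 0 − 153 = -153 (mod 9).
    Reduce coefficients mod 9: 4·t ≡ 0 (mod 9).
    The inverse of 4 mod 9 is 7 (since 4·7 = 28 = 3·9 + 1), so t ≡ 7·0 = 0 ≡ 0 (mod 9).
    Then x = 153 + 220·0 = 153, valid modulo lcm(220, 9) = 1980: x ≡ 153 (mod 1980).
Verify against each original: 153 mod 11 = 10, 153 mod 5 = 3, 153 mod 4 = 1, 153 mod 9 = 0.

x ≡ 153 (mod 1980).


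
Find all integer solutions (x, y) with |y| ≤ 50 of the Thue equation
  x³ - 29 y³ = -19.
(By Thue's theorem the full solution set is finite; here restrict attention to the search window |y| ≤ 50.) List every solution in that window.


The equation is x³ - 29y³ = -19. For fixed y, x³ = 29·y³ − 19, so a solution requires the RHS to be a perfect cube.
Strategy: iterate y from -50 to 50, compute RHS = 29·y³ − 19, and check whether it is a (positive or negative) perfect cube.
Check small values of y:
  y = 0: RHS = -19 is not a perfect cube.
  y = 1: RHS = 10 is not a perfect cube.
  y = -1: RHS = -48 is not a perfect cube.
  y = 2: RHS = 213 is not a perfect cube.
  y = -2: RHS = -251 is not a perfect cube.
  y = 3: RHS = 764 is not a perfect cube.
  y = -3: RHS = -802 is not a perfect cube.
Continuing the search up to |y| = 50 finds no solutions either.
No (x, y) in the scanned range satisfies the equation.

No integer solutions with |y| ≤ 50.


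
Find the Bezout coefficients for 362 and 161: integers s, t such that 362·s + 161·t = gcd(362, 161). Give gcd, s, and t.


Euclidean algorithm on (362, 161) — divide until remainder is 0:
  362 = 2 · 161 + 40
  161 = 4 · 40 + 1
  40 = 40 · 1 + 0
gcd(362, 161) = 1.
Track Bezout coefficients alongside the remainders: start with r₀ = 362 = a·1 + b·0 (s = 1, t = 0) and r₁ = 161 = a·0 + b·1 (s = 0, t = 1); each new remainder r_{k+1} = r_{k-1} − q_k·r_k inherits s_{k+1} = s_{k-1} − q_k·s_k, t_{k+1} = t_{k-1} − q_k·t_k, so r_k = a·s_k + b·t_k at every step:
  q = 2: r = 40, s = 1 − 2·0 = 1, t = 0 − 2·1 = -2  (check: 362·1 + 161·(-2) = 40)
  q = 4: r = 1, s = 0 − 4·1 = -4, t = 1 − 4·(-2) = 9  (check: 362·(-4) + 161·9 = 1)
The row with r = 1 (the gcd) gives the Bezout coefficients s = -4, t = 9.
Result: 362 · (-4) + 161 · (9) = 1.

gcd(362, 161) = 1; s = -4, t = 9 (check: 362·(-4) + 161·9 = 1).


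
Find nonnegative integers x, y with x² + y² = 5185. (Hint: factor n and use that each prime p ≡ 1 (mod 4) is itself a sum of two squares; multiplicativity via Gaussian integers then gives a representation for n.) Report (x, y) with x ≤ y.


Step 1: Factor n = 5185 = 5 · 17 · 61.
Step 2: Check the mod-4 condition on each prime factor: 5 ≡ 1 (mod 4), exponent 1; 17 ≡ 1 (mod 4), exponent 1; 61 ≡ 1 (mod 4), exponent 1.
All primes ≡ 3 (mod 4) appear to even exponent (or don't appear), so by the two-squares theorem n IS expressible as a sum of two squares.
Step 3: Build a representation. Here n = 5 · 17 · 61 is a product of primes ≡ 1 (mod 4). Each prime p ≡ 1 (mod 4) is itself a sum of two squares; find a² by testing p − a² for a perfect square:
  5: 5 − 1² = 4 = 2² ⇒ 5 = 1² + 2².
  17: 17 − 1² = 16 = 4² ⇒ 17 = 1² + 4².
  61: 61 − 1² = 60, 61 − 2² = 57, 61 − 3² = 52, 61 − 4² = 45, 61 − 5² = 36 = 6² ⇒ 61 = 5² + 6².
  Combine using the Brahmagupta–Fibonacci identity (a² + b²)(c² + d²) = (ac − bd)² + (ad + bc)² = (ac + bd)² + (ad − bc)²:
  5 · 17 = 85: from (1² + 2²)(1² + 4²), take (1·1 − 2·4, 1·4 + 2·1) = (1 − 8, 4 + 2) = (-7, 6); dropping signs (only squares matter) gives (7, 6); check 7² + 6² = 49 + 36 = 85 ✓.
  85 · 61 = 5185: from (7² + 6²)(5² + 6²), take (7·5 − 6·6, 7·6 + 6·5) = (35 − 36, 42 + 30) = (-1, 72); dropping signs (only squares matter) gives (1, 72); check 1² + 72² = 1 + 5184 = 5185 ✓.
Step 4: Order so x ≤ y and verify: 1² + 72² = 1 + 5184 = 5185 = n. ✓

n = 5185 = 1² + 72² (one valid representation with x ≤ y).


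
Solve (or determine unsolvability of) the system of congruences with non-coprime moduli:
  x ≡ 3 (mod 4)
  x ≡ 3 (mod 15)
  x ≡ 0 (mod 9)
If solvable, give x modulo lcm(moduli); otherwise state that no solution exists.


Moduli 4, 15, 9 are not pairwise coprime, so CRT works modulo lcm(m_i) when all pairwise compatibility conditions hold.
Pairwise compatibility: gcd(m_i, m_j) must divide a_i - a_j for every pair.
Merge one congruence at a time:
  Start: x ≡ 3 (mod 4).
  Combine with x ≡ 3 (mod 15): gcd(4, 15) = 1; 3 - 3 = 0, which IS divisible by 1, so compatible.
    Write x = 3 + 4·t and substitute into x ≡ 3 (mod 15): 4·t ≡ 3 − 3 = 0 (mod 15).
    The inverse of 4 mod 15 is 4 (since 4·4 = 16 = 1·15 + 1), so t ≡ 4·0 = 0 ≡ 0 (mod 15).
    Then x = 3 + 4·0 = 3, valid modulo lcm(4, 15) = 60: x ≡ 3 (mod 60).
  Combine with x ≡ 0 (mod 9): gcd(60, 9) = 3; 0 - 3 = -3, which IS divisible by 3, so compatible.
    Write x = 3 + 60·t and substitute into x ≡ 0 (mod 9): 60·t ≡ 0 − 3 = -3 (mod 9).
    Divide the congruence (and modulus) by g = 3: 20·t ≡ -1 (mod 3).
    Reduce coefficients mod 3: 2·t ≡ 2 (mod 3).
    The inverse of 2 mod 3 is 2 (since 2·2 = 4 = 1·3 + 1), so t ≡ 2·2 = 4 ≡ 1 (mod 3).
    Then x = 3 + 60·1 = 63, valid modulo lcm(60, 9) = 180: x ≡ 63 (mod 180).
Verify: 63 mod 4 = 3, 63 mod 15 = 3, 63 mod 9 = 0.

x ≡ 63 (mod 180).


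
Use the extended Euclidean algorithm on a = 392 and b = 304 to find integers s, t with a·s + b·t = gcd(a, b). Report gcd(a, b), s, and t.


Euclidean algorithm on (392, 304) — divide until remainder is 0:
  392 = 1 · 304 + 88
  304 = 3 · 88 + 40
  88 = 2 · 40 + 8
  40 = 5 · 8 + 0
gcd(392, 304) = 8.
Track Bezout coefficients alongside the remainders: start with r₀ = 392 = a·1 + b·0 (s = 1, t = 0) and r₁ = 304 = a·0 + b·1 (s = 0, t = 1); each new remainder r_{k+1} = r_{k-1} − q_k·r_k inherits s_{k+1} = s_{k-1} − q_k·s_k, t_{k+1} = t_{k-1} − q_k·t_k, so r_k = a·s_k + b·t_k at every step:
  q = 1: r = 88, s = 1 − 1·0 = 1, t = 0 − 1·1 = -1  (check: 392·1 + 304·(-1) = 88)
  q = 3: r = 40, s = 0 − 3·1 = -3, t = 1 − 3·(-1) = 4  (check: 392·(-3) + 304·4 = 40)
  q = 2: r = 8, s = 1 − 2·(-3) = 7, t = -1 − 2·4 = -9  (check: 392·7 + 304·(-9) = 8)
The row with r = 8 (the gcd) gives the Bezout coefficients s = 7, t = -9.
Result: 392 · (7) + 304 · (-9) = 8.

gcd(392, 304) = 8; s = 7, t = -9 (check: 392·7 + 304·(-9) = 8).


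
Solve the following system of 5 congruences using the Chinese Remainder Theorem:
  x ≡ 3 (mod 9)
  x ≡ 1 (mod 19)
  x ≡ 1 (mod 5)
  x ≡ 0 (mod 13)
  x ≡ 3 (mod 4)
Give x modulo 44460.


Product of moduli M = 9 · 19 · 5 · 13 · 4 = 44460.
Merge one congruence at a time:
  Start: x ≡ 3 (mod 9).
  Combine with x ≡ 1 (mod 19); new modulus lcm = 171.
    Write x = 3 + 9·t and substitute into x ≡ 1 (mod 19): 9·t ≡ 1 − 3 = -2 (mod 19).
    Reduce coefficients mod 19: 9·t ≡ 17 (mod 19).
    The inverse of 9 mod 19 is 17 (since 9·17 = 153 = 8·19 + 1), so t ≡ 17·17 = 289 ≡ 4 (mod 19).
    Then x = 3 + 9·4 = 39, valid modulo lcm(9, 19) = 171: x ≡ 39 (mod 171).
  Combine with x ≡ 1 (mod 5); new modulus lcm = 855.
    Write x = 39 + 171·t and substitute into x ≡ 1 (mod 5): 171·t ≡ 1 − 39 = -38 (mod 5).
    Reduce coefficients mod 5: 1·t ≡ 2 (mod 5).
    So t ≡ 2 (mod 5).
    Then x = 39 + 171·2 = 381, valid modulo lcm(171, 5) = 855: x ≡ 381 (mod 855).
  Combine with x ≡ 0 (mod 13); new modulus lcm = 11115.
    Write x = 381 + 855·t and substitute into x ≡ 0 (mod 13): 855·t ≡ 0 − 381 = -381 (mod 13).
    Reduce coefficients mod 13: 10·t ≡ 9 (mod 13).
    The inverse of 10 mod 13 is 4 (since 10·4 = 40 = 3·13 + 1), so t ≡ 4·9 = 36 ≡ 10 (mod 13).
    Then x = 381 + 855·10 = 8931, valid modulo lcm(855, 13) = 11115: x ≡ 8931 (mod 11115).
  Combine with x ≡ 3 (mod 4); new modulus lcm = 44460.
    Write x = 8931 + 11115·t and substitute into x ≡ 3 (mod 4): 11115·t ≡ 3 − 8931 = -8928 (mod 4).
    Reduce coefficients mod 4: 3·t ≡ 0 (mod 4).
    The inverse of 3 mod 4 is 3 (since 3·3 = 9 = 2·4 + 1), so t ≡ 3·0 = 0 ≡ 0 (mod 4).
    Then x = 8931 + 11115·0 = 8931, valid modulo lcm(11115, 4) = 44460: x ≡ 8931 (mod 44460).
Verify against each original: 8931 mod 9 = 3, 8931 mod 19 = 1, 8931 mod 5 = 1, 8931 mod 13 = 0, 8931 mod 4 = 3.

x ≡ 8931 (mod 44460).


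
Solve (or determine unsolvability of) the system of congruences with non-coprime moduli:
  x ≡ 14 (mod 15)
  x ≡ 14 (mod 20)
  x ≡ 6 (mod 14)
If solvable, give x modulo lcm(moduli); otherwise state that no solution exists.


Moduli 15, 20, 14 are not pairwise coprime, so CRT works modulo lcm(m_i) when all pairwise compatibility conditions hold.
Pairwise compatibility: gcd(m_i, m_j) must divide a_i - a_j for every pair.
Merge one congruence at a time:
  Start: x ≡ 14 (mod 15).
  Combine with x ≡ 14 (mod 20): gcd(15, 20) = 5; 14 - 14 = 0, which IS divisible by 5, so compatible.
    Write x = 14 + 15·t and substitute into x ≡ 14 (mod 20): 15·t ≡ 14 − 14 = 0 (mod 20).
    Divide the congruence (and modulus) by g = 5: 3·t ≡ 0 (mod 4).
    The inverse of 3 mod 4 is 3 (since 3·3 = 9 = 2·4 + 1), so t ≡ 3·0 = 0 ≡ 0 (mod 4).
    Then x = 14 + 15·0 = 14, valid modulo lcm(15, 20) = 60: x ≡ 14 (mod 60).
  Combine with x ≡ 6 (mod 14): gcd(60, 14) = 2; 6 - 14 = -8, which IS divisible by 2, so compatible.
    Write x = 14 + 60·t and substitute into x ≡ 6 (mod 14): 60·t ≡ 6 − 14 = -8 (mod 14).
    Divide the congruence (and modulus) by g = 2: 30·t ≡ -4 (mod 7).
    Reduce coefficients mod 7: 2·t ≡ 3 (mod 7).
    The inverse of 2 mod 7 is 4 (since 2·4 = 8 = 1·7 + 1), so t ≡ 4·3 = 12 ≡ 5 (mod 7).
    Then x = 14 + 60·5 = 314, valid modulo lcm(60, 14) = 420: x ≡ 314 (mod 420).
Verify: 314 mod 15 = 14, 314 mod 20 = 14, 314 mod 14 = 6.

x ≡ 314 (mod 420).


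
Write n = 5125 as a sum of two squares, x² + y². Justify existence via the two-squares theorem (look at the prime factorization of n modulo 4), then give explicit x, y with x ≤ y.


Step 1: Factor n = 5125 = 5^3 · 41.
Step 2: Check the mod-4 condition on each prime factor: 5 ≡ 1 (mod 4), exponent 3; 41 ≡ 1 (mod 4), exponent 1.
All primes ≡ 3 (mod 4) appear to even exponent (or don't appear), so by the two-squares theorem n IS expressible as a sum of two squares.
Step 3: Build a representation. Group n = k² · m with k = 5 and m = 5 · 41 = 205 (a product of primes ≡ 1 (mod 4)); a representation of m scales to one of n via (k·x)² + (k·y)² = k²(x² + y²). Each prime p ≡ 1 (mod 4) is itself a sum of two squares; find a² by testing p − a² for a perfect square:
  5: 5 − 1² = 4 = 2² ⇒ 5 = 1² + 2².
  41: 41 − 1² = 40, 41 − 2² = 37, 41 − 3² = 32, 41 − 4² = 25 = 5² ⇒ 41 = 4² + 5².
  Combine using the Brahmagupta–Fibonacci identity (a² + b²)(c² + d²) = (ac − bd)² + (ad + bc)² = (ac + bd)² + (ad − bc)²:
  5 · 41 = 205: from (1² + 2²)(4² + 5²), take (1·4 − 2·5, 1·5 + 2·4) = (4 − 10, 5 + 8) = (-6, 13); dropping signs (only squares matter) gives (6, 13); check 6² + 13² = 36 + 169 = 205 ✓.
  Scale by k = 5: (5·6, 5·13) = (30, 65).
Step 4: Order so x ≤ y and verify: 30² + 65² = 900 + 4225 = 5125 = n. ✓

n = 5125 = 30² + 65² (one valid representation with x ≤ y).
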